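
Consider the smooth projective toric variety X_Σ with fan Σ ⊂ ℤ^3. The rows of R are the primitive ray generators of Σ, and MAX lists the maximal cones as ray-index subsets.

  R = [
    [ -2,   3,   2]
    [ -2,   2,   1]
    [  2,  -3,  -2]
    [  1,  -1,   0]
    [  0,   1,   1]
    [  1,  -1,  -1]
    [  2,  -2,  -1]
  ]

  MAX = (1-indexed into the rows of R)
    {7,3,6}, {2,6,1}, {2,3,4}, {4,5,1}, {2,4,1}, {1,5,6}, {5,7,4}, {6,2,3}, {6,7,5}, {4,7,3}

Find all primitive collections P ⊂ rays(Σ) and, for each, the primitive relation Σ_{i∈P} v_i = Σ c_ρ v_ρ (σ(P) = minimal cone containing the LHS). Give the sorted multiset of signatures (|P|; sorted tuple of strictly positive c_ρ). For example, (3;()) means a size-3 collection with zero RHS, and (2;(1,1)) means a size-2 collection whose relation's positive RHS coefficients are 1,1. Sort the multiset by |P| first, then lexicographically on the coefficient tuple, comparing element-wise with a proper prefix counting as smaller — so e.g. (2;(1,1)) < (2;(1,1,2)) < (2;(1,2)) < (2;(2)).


The 6 primitive collections of Σ (r=7, n=3):

  P = {1,3}:  v_{1} + v_{3} = 0 ; sig = (2;())
  P = {2,7}:  v_{2} + v_{7} = 0 ; sig = (2;())
  P = {1,7}:  v_{1} + v_{7} = v_{5} ; sig = (2;(1))
  P = {2,5}:  v_{2} + v_{5} = v_{1} ; sig = (2;(1))
  P = {3,5}:  v_{3} + v_{5} = v_{7} ; sig = (2;(1))
  P = {4,6}:  v_{4} + v_{6} = v_{7} ; sig = (2;(1))

Signatures (|P|; sorted positive RHS coefficients), sorted:
    |P|=2: 6 collections, coeffs (), (), (1), (1), (1), (1)


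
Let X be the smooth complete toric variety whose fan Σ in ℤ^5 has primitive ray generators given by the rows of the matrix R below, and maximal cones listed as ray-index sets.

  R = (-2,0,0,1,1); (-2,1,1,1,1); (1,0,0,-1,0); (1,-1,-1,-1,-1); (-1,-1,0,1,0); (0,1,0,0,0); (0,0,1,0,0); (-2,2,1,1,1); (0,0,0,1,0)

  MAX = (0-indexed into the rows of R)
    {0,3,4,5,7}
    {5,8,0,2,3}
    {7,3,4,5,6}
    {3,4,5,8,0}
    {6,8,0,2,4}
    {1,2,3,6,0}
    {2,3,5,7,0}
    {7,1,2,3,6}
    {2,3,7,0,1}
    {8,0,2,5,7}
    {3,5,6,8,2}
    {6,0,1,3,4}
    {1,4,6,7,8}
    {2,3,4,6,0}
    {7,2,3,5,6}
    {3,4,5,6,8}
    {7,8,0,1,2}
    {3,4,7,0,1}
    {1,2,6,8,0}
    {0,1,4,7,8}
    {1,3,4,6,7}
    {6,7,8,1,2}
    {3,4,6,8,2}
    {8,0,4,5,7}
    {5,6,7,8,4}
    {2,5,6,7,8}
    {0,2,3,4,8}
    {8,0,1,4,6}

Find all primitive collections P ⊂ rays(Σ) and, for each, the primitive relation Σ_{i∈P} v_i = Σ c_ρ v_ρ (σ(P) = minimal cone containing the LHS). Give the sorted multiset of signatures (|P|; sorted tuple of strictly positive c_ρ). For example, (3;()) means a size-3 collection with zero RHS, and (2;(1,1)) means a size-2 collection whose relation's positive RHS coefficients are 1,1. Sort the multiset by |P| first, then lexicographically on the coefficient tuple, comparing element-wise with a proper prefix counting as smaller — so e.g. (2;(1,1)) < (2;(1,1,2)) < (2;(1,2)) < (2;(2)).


Σ has 9 primitive collections:

  {1,5}:  v_{1} + v_{5} = v_{7} — sig = (2;(1))
  {2,4,5}:  v_{2} + v_{4} + v_{5} = 0 — sig = (3;())
  {0,5,6}:  v_{0} + v_{5} + v_{6} = v_{1} — sig = (3;(1))
  {2,4,7}:  v_{2} + v_{4} + v_{7} = v_{1} — sig = (3;(1))
  {1,2,4}:  v_{1} + v_{2} + v_{4} = v_{0} + v_{6} — sig = (3;(1,1))
  {1,3,8}:  v_{1} + v_{3} + v_{8} = v_{4} + v_{5} — sig = (3;(1,1))
  {3,7,8}:  v_{3} + v_{7} + v_{8} = v_{4} + 2·v_{5} — sig = (3;(1,2))
  {0,6,7}:  v_{0} + v_{6} + v_{7} = 2·v_{1} — sig = (3;(2))
  {0,3,6,8}:  v_{0} + v_{3} + v_{6} + v_{8} = v_{4} — sig = (4;(1))

Hence PRS(X_Σ) =
[(2;(1)), (3;()), (3;(1)), (3;(1)), (3;(1,1)), (3;(1,1)), (3;(1,2)), (3;(2)), (4;(1))]


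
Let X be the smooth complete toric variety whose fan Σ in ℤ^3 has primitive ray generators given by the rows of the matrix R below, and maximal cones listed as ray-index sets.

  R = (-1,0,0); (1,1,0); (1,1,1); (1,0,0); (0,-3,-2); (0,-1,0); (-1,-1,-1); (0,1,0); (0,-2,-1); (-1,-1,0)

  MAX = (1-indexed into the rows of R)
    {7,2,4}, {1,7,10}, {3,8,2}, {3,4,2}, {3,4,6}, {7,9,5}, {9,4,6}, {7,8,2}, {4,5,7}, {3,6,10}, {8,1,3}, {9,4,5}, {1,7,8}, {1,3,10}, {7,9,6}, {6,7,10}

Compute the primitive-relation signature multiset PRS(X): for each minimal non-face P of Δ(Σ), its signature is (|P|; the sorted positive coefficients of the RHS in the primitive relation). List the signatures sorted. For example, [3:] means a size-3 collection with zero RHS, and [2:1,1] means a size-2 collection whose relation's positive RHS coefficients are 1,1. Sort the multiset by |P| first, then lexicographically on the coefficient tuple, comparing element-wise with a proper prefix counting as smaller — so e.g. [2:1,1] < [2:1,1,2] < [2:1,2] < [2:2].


Δ(Σ) — 10 vertices, 23 min non-faces:

  • {1,4}:  v_{1} + v_{4} = 0  ⟹  sig = [2:]
  • {2,10}:  v_{2} + v_{10} = 0  ⟹  sig = [2:]
  • {3,7}:  v_{3} + v_{7} = 0  ⟹  sig = [2:]
  • {6,8}:  v_{6} + v_{8} = 0  ⟹  sig = [2:]
  • {1,2}:  v_{1} + v_{2} = v_{8}  ⟹  sig = [2:1]
  • {1,6}:  v_{1} + v_{6} = v_{10}  ⟹  sig = [2:1]
  • {2,6}:  v_{2} + v_{6} = v_{4}  ⟹  sig = [2:1]
  • {4,8}:  v_{4} + v_{8} = v_{2}  ⟹  sig = [2:1]
  • {4,10}:  v_{4} + v_{10} = v_{6}  ⟹  sig = [2:1]
  • {8,10}:  v_{8} + v_{10} = v_{1}  ⟹  sig = [2:1]
  • {1,5}:  v_{1} + v_{5} = v_{7} + v_{9}  ⟹  sig = [2:1,1]
  • {1,9}:  v_{1} + v_{9} = v_{6} + v_{7}  ⟹  sig = [2:1,1]
  • {3,5}:  v_{3} + v_{5} = v_{4} + v_{9}  ⟹  sig = [2:1,1]
  • {3,9}:  v_{3} + v_{9} = v_{4} + v_{6}  ⟹  sig = [2:1,1]
  • {8,9}:  v_{8} + v_{9} = v_{4} + v_{7}  ⟹  sig = [2:1,1]
  • {5,10}:  v_{5} + v_{10} = v_{6} + v_{7} + v_{9}  ⟹  sig = [2:1,1,1]
  • {2,9}:  v_{2} + v_{9} = 2·v_{4} + v_{7}  ⟹  sig = [2:1,2]
  • {9,10}:  v_{9} + v_{10} = 2·v_{6} + v_{7}  ⟹  sig = [2:1,2]
  • {5,6}:  v_{5} + v_{6} = 2·v_{9}  ⟹  sig = [2:2]
  • {5,8}:  v_{5} + v_{8} = 2·v_{4} + 2·v_{7}  ⟹  sig = [2:2,2]
  • {2,5}:  v_{2} + v_{5} = 3·v_{4} + 2·v_{7}  ⟹  sig = [2:2,3]
  • {4,6,7}:  v_{4} + v_{6} + v_{7} = v_{9}  ⟹  sig = [3:1]
  • {4,7,9}:  v_{4} + v_{7} + v_{9} = v_{5}  ⟹  sig = [3:1]

Signatures (|P|; sorted positive RHS coefficients), sorted:
    [2:]
    [2:]
    [2:]
    [2:]
    [2:1]
    [2:1]
    [2:1]
    [2:1]
    [2:1]
    [2:1]
    [2:1,1]
    [2:1,1]
    [2:1,1]
    [2:1,1]
    [2:1,1]
    [2:1,1,1]
    [2:1,2]
    [2:1,2]
    [2:2]
    [2:2,2]
    [2:2,3]
    [3:1]
    [3:1]


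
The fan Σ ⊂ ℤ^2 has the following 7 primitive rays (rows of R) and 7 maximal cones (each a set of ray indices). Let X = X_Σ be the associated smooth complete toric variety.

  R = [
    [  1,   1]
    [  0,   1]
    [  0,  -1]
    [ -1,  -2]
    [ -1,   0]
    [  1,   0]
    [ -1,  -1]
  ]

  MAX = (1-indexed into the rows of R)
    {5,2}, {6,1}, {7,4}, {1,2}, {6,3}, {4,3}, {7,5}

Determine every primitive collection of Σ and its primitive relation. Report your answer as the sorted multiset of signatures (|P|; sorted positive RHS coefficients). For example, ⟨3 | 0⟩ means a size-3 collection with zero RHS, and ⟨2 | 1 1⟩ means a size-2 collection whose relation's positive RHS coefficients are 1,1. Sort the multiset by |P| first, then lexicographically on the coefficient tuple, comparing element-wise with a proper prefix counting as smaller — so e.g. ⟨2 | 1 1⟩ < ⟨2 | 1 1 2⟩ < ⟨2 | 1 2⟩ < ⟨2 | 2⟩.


The 14 primitive collections of Σ (r=7, n=2):

  {1,7}:  v_{1} + v_{7} = 0  so sig = ⟨2 | 0⟩
  {2,3}:  v_{2} + v_{3} = 0  so sig = ⟨2 | 0⟩
  {5,6}:  v_{5} + v_{6} = 0  so sig = ⟨2 | 0⟩
  {1,3}:  v_{1} + v_{3} = v_{6}  so sig = ⟨2 | 1⟩
  {1,4}:  v_{1} + v_{4} = v_{3}  so sig = ⟨2 | 1⟩
  {1,5}:  v_{1} + v_{5} = v_{2}  so sig = ⟨2 | 1⟩
  {2,4}:  v_{2} + v_{4} = v_{7}  so sig = ⟨2 | 1⟩
  {2,6}:  v_{2} + v_{6} = v_{1}  so sig = ⟨2 | 1⟩
  {2,7}:  v_{2} + v_{7} = v_{5}  so sig = ⟨2 | 1⟩
  {3,5}:  v_{3} + v_{5} = v_{7}  so sig = ⟨2 | 1⟩
  {3,7}:  v_{3} + v_{7} = v_{4}  so sig = ⟨2 | 1⟩
  {6,7}:  v_{6} + v_{7} = v_{3}  so sig = ⟨2 | 1⟩
  {4,5}:  v_{4} + v_{5} = 2·v_{7}  so sig = ⟨2 | 2⟩
  {4,6}:  v_{4} + v_{6} = 2·v_{3}  so sig = ⟨2 | 2⟩

Hence PRS(X_Σ) =
{ ⟨2 | 0⟩ ×3,  ⟨2 | 1⟩ ×9,  ⟨2 | 2⟩ ×2 }


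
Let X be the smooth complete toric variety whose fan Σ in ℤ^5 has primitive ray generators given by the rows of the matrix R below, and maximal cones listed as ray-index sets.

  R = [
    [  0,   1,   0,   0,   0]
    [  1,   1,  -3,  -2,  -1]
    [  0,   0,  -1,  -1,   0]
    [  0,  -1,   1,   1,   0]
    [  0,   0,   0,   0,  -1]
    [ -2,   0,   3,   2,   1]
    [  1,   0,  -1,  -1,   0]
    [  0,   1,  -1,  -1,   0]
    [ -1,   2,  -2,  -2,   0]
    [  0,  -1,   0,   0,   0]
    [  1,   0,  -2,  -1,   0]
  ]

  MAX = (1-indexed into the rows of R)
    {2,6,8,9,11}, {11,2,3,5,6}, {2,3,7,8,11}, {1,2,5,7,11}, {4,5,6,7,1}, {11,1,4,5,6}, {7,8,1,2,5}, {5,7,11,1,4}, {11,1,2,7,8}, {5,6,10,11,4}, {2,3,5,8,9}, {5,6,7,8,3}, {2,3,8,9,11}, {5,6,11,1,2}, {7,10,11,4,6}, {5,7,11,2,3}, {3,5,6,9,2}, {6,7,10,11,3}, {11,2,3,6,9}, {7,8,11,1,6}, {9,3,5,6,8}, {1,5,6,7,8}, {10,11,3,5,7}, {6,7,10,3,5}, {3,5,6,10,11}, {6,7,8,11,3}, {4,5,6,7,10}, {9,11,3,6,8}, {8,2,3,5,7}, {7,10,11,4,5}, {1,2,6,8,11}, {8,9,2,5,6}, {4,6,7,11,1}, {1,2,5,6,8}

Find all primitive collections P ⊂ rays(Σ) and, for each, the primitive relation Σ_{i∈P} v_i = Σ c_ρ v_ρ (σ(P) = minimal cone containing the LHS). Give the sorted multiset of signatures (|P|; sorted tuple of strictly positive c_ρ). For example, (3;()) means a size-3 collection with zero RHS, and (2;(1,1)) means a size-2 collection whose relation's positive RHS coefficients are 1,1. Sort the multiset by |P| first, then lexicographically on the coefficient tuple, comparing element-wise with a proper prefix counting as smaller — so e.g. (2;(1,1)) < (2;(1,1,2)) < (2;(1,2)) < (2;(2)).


16 collections generate NE(X_Σ); each relation:

  {1,10}:  v_{1} + v_{10} = 0  ⇒ sig = (2;())
  {4,8}:  v_{4} + v_{8} = 0  ⇒ sig = (2;())
  {1,3}:  v_{1} + v_{3} = v_{8}  ⇒ sig = (2;(1))
  {3,4}:  v_{3} + v_{4} = v_{10}  ⇒ sig = (2;(1))
  {8,10}:  v_{8} + v_{10} = v_{3}  ⇒ sig = (2;(1))
  {2,4}:  v_{2} + v_{4} = v_{5} + v_{11}  ⇒ sig = (2;(1,1))
  {2,10}:  v_{2} + v_{10} = v_{3} + v_{5} + v_{11}  ⇒ sig = (2;(1,1,1))
  {4,9}:  v_{4} + v_{9} = v_{2} + v_{3} + v_{6}  ⇒ sig = (2;(1,1,1))
  {1,9}:  v_{1} + v_{9} = v_{2} + v_{6} + 2·v_{8}  ⇒ sig = (2;(1,1,2))
  {9,10}:  v_{9} + v_{10} = v_{2} + 2·v_{3} + v_{6}  ⇒ sig = (2;(1,1,2))
  {7,9}:  v_{7} + v_{9} = v_{3} + 2·v_{8}  ⇒ sig = (2;(1,2))
  {2,6,7}:  v_{2} + v_{6} + v_{7} = v_{8}  ⇒ sig = (3;(1))
  {5,8,11}:  v_{5} + v_{8} + v_{11} = v_{2}  ⇒ sig = (3;(1))
  {5,9,11}:  v_{5} + v_{9} + v_{11} = 2·v_{2} + v_{3} + v_{6}  ⇒ sig = (3;(1,1,2))
  {5,6,7,11}:  v_{5} + v_{6} + v_{7} + v_{11} = 0  ⇒ sig = (4;())
  {2,3,6,8}:  v_{2} + v_{3} + v_{6} + v_{8} = v_{9}  ⇒ sig = (4;(1))

so the primitive-relation signature multiset is
    (2;())
    (2;())
    (2;(1))
    (2;(1))
    (2;(1))
    (2;(1,1))
    (2;(1,1,1))
    (2;(1,1,1))
    (2;(1,1,2))
    (2;(1,1,2))
    (2;(1,2))
    (3;(1))
    (3;(1))
    (3;(1,1,2))
    (4;())
    (4;(1))


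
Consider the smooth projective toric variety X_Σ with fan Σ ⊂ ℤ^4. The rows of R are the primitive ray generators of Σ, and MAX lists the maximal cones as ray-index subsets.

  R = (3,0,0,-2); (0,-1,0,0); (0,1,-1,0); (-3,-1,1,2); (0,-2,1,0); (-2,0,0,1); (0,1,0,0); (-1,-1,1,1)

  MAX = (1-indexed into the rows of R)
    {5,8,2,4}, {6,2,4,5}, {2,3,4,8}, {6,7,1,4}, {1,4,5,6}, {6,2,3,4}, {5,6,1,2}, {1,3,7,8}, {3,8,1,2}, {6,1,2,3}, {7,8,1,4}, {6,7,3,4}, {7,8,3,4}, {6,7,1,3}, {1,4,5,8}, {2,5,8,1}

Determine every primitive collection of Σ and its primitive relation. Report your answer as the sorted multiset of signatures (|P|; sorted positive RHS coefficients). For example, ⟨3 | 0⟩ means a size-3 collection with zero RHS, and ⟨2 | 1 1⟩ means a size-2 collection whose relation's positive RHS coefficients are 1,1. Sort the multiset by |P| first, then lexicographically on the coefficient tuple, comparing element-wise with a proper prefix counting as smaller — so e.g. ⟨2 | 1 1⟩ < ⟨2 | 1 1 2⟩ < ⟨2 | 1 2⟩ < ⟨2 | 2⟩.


The 6 primitive collections of Σ (r=8, n=4):

  {2,7}:  v_{2} + v_{7} = 0 ; sig = ⟨2 | 0⟩
  {3,5}:  v_{3} + v_{5} = v_{2} ; sig = ⟨2 | 1⟩
  {6,8}:  v_{6} + v_{8} = v_{4} ; sig = ⟨2 | 1⟩
  {5,7}:  v_{5} + v_{7} = v_{1} + v_{4} ; sig = ⟨2 | 1 1⟩
  {1,3,4}:  v_{1} + v_{3} + v_{4} = 0 ; sig = ⟨3 | 0⟩
  {1,2,4}:  v_{1} + v_{2} + v_{4} = v_{5} ; sig = ⟨3 | 1⟩

so the primitive-relation signature multiset is
    ⟨2 | 0⟩
    ⟨2 | 1⟩
    ⟨2 | 1⟩
    ⟨2 | 1 1⟩
    ⟨3 | 0⟩
    ⟨3 | 1⟩


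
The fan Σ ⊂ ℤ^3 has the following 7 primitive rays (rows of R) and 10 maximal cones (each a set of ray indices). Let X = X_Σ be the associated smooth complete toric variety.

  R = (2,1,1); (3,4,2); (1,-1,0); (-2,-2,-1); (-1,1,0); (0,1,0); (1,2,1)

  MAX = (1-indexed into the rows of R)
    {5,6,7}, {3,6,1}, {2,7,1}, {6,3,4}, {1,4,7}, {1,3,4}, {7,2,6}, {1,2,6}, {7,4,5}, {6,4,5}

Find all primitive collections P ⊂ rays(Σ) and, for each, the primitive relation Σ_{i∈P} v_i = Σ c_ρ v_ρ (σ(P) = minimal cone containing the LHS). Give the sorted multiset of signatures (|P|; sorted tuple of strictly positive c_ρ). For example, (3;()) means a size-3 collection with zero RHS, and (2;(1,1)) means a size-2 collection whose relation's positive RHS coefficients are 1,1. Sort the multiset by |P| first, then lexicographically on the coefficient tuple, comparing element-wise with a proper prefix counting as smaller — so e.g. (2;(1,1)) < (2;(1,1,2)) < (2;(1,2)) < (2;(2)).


Σ has 9 primitive collections:

  • {3,5}:  v_{3} + v_{5} = 0 — sig = (2;())
  • {1,5}:  v_{1} + v_{5} = v_{7} — sig = (2;(1))
  • {2,4}:  v_{2} + v_{4} = v_{7} — sig = (2;(1))
  • {3,7}:  v_{3} + v_{7} = v_{1} — sig = (2;(1))
  • {2,3}:  v_{2} + v_{3} = 2·v_{1} + v_{6} — sig = (2;(1,2))
  • {2,5}:  v_{2} + v_{5} = v_{6} + 2·v_{7} — sig = (2;(1,2))
  • {1,4,6}:  v_{1} + v_{4} + v_{6} = 0 — sig = (3;())
  • {1,6,7}:  v_{1} + v_{6} + v_{7} = v_{2} — sig = (3;(1))
  • {4,6,7}:  v_{4} + v_{6} + v_{7} = v_{5} — sig = (3;(1))

Hence PRS(X_Σ) =
    |P|=2: 6 collections, coeffs (), (1), (1), (1), (1,2), (1,2)
    |P|=3: 3 collections, coeffs (), (1), (1)


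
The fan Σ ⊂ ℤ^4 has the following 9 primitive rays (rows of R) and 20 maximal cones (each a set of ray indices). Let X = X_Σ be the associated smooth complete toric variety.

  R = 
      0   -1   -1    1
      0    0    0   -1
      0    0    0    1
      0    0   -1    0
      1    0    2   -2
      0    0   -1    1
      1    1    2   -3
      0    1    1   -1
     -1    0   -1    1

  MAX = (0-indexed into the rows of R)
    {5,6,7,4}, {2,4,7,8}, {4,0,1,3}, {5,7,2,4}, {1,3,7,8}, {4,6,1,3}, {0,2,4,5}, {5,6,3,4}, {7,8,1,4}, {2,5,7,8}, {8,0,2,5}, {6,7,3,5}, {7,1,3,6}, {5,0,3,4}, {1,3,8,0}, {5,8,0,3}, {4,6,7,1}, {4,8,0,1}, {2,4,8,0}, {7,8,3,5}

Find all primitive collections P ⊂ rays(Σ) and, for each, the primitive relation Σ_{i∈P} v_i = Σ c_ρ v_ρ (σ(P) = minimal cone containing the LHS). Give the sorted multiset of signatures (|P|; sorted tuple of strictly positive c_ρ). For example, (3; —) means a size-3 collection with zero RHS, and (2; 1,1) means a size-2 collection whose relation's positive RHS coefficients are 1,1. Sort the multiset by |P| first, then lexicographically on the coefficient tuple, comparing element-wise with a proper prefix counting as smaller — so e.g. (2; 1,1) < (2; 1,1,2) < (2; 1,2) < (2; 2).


Σ has 10 primitive collections:

  P={0,7}:  v_{0} + v_{7} = 0  ⟹  sig = (2; —)
  P={1,2}:  v_{1} + v_{2} = 0  ⟹  sig = (2; —)
  P={1,5}:  v_{1} + v_{5} = v_{3}  ⟹  sig = (2; 1)
  P={2,3}:  v_{2} + v_{3} = v_{5}  ⟹  sig = (2; 1)
  P={0,6}:  v_{0} + v_{6} = v_{3} + v_{4}  ⟹  sig = (2; 1,1)
  P={6,8}:  v_{6} + v_{8} = v_{1} + v_{7}  ⟹  sig = (2; 1,1)
  P={2,6}:  v_{2} + v_{6} = v_{4} + v_{5} + v_{7}  ⟹  sig = (2; 1,1,1)
  P={4,5,8}:  v_{4} + v_{5} + v_{8} = 0  ⟹  sig = (3; —)
  P={3,4,7}:  v_{3} + v_{4} + v_{7} = v_{6}  ⟹  sig = (3; 1)
  P={3,4,8}:  v_{3} + v_{4} + v_{8} = v_{1}  ⟹  sig = (3; 1)

Hence PRS(X_Σ) =
{ (2; —) ×2,  (2; 1) ×2,  (2; 1,1) ×2,  (2; 1,1,1),  (3; —),  (3; 1) ×2 }


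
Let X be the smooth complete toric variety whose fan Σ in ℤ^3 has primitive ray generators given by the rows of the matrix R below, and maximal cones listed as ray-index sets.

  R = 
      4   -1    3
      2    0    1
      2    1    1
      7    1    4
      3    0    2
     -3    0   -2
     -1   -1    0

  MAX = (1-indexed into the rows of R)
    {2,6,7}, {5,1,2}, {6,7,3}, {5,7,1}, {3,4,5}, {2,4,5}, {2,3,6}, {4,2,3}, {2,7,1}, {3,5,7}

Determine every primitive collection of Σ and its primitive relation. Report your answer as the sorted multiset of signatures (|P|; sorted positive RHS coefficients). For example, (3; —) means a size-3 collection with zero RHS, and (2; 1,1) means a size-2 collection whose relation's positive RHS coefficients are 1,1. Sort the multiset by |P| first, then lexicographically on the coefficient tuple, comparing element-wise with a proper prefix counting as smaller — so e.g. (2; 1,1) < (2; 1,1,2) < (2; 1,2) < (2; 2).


Minimal non-faces — 9 found among 7 rays, 10 max cones:

  P={5,6}:  v_{5} + v_{6} = 0  ⇒ sig = (2; —)
  P={1,6}:  v_{1} + v_{6} = v_{2} + v_{7}  ⇒ sig = (2; 1,1)
  P={4,6}:  v_{4} + v_{6} = v_{2} + v_{3}  ⇒ sig = (2; 1,1)
  P={1,4}:  v_{1} + v_{4} = v_{2} + 3·v_{5}  ⇒ sig = (2; 1,3)
  P={1,3}:  v_{1} + v_{3} = 2·v_{5}  ⇒ sig = (2; 2)
  P={4,7}:  v_{4} + v_{7} = 2·v_{5}  ⇒ sig = (2; 2)
  P={2,3,5}:  v_{2} + v_{3} + v_{5} = v_{4}  ⇒ sig = (3; 1)
  P={2,3,7}:  v_{2} + v_{3} + v_{7} = v_{5}  ⇒ sig = (3; 1)
  P={2,5,7}:  v_{2} + v_{5} + v_{7} = v_{1}  ⇒ sig = (3; 1)

so the primitive-relation signature multiset is
[(2; —), (2; 1,1), (2; 1,1), (2; 1,3), (2; 2), (2; 2), (3; 1), (3; 1), (3; 1)]


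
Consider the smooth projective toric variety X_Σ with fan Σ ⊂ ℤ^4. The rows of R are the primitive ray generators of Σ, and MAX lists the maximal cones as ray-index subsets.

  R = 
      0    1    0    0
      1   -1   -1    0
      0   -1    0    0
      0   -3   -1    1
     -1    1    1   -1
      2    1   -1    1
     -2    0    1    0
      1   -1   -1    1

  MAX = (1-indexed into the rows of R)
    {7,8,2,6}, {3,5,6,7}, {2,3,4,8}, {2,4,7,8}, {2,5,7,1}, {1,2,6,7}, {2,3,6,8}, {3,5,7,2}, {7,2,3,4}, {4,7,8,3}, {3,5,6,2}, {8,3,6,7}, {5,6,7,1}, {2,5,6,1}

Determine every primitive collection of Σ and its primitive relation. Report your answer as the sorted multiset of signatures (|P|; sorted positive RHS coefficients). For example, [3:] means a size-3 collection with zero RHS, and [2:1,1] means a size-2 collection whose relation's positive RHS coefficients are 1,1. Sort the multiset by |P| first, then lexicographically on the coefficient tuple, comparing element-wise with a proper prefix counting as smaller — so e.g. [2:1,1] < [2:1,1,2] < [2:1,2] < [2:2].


The 9 primitive collections of Σ (r=8, n=4):

  {1,3}:  v_{1} + v_{3} = 0  so sig = [2:]
  {5,8}:  v_{5} + v_{8} = 0  so sig = [2:]
  {1,4}:  v_{1} + v_{4} = v_{2} + v_{7} + v_{8}  so sig = [2:1,1,1]
  {1,8}:  v_{1} + v_{8} = v_{2} + v_{6} + v_{7}  so sig = [2:1,1,1]
  {4,5}:  v_{4} + v_{5} = v_{2} + v_{3} + v_{7}  so sig = [2:1,1,1]
  {4,6}:  v_{4} + v_{6} = 2·v_{8}  so sig = [2:2]
  {2,3,6,7}:  v_{2} + v_{3} + v_{6} + v_{7} = v_{8}  so sig = [4:1]
  {2,3,7,8}:  v_{2} + v_{3} + v_{7} + v_{8} = v_{4}  so sig = [4:1]
  {2,5,6,7}:  v_{2} + v_{5} + v_{6} + v_{7} = v_{1}  so sig = [4:1]

Hence PRS(X_Σ) =
    |P|=2: 6 collections, coeffs (), (), (1,1,1), (1,1,1), (1,1,1), (2)
    |P|=4: 3 collections, coeffs (1), (1), (1)


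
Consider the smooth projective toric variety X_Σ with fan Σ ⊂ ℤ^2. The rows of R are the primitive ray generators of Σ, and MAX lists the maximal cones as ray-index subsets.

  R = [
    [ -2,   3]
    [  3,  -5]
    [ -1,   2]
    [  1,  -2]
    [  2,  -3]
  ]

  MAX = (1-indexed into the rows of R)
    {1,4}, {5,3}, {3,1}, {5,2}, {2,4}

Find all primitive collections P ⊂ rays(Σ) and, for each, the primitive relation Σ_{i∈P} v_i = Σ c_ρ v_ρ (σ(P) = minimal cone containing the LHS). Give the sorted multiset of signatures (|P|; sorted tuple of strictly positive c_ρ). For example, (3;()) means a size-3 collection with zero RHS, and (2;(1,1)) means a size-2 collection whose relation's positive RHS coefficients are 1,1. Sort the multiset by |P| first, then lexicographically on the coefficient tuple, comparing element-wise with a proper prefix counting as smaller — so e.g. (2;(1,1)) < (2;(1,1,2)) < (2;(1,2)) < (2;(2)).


5 collections generate NE(X_Σ); each relation:

  P={1,5}:  v_{1} + v_{5} = 0 ; sig = (2;())
  P={3,4}:  v_{3} + v_{4} = 0 ; sig = (2;())
  P={1,2}:  v_{1} + v_{2} = v_{4} ; sig = (2;(1))
  P={2,3}:  v_{2} + v_{3} = v_{5} ; sig = (2;(1))
  P={4,5}:  v_{4} + v_{5} = v_{2} ; sig = (2;(1))

Sorted signature multiset PRS(X):
    |P|=2: 5 collections, coeffs (), (), (1), (1), (1)


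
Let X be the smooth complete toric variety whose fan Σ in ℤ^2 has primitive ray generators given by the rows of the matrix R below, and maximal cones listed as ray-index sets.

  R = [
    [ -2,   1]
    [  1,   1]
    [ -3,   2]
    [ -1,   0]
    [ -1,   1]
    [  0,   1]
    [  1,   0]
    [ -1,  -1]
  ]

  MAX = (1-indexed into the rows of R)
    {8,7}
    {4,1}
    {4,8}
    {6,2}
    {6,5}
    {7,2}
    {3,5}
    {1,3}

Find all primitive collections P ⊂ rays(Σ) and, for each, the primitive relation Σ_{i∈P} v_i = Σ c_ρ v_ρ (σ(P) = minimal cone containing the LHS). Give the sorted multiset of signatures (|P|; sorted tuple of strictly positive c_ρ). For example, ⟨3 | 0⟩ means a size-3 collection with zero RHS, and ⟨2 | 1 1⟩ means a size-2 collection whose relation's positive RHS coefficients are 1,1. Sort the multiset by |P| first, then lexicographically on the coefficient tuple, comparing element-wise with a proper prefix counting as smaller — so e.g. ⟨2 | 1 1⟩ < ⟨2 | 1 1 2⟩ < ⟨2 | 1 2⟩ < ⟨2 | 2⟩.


Σ has 20 primitive collections:

  • {2,8}:  v_{2} + v_{8} = 0 — sig = ⟨2 | 0⟩
  • {4,7}:  v_{4} + v_{7} = 0 — sig = ⟨2 | 0⟩
  • {1,5}:  v_{1} + v_{5} = v_{3} — sig = ⟨2 | 1⟩
  • {1,7}:  v_{1} + v_{7} = v_{5} — sig = ⟨2 | 1⟩
  • {2,4}:  v_{2} + v_{4} = v_{6} — sig = ⟨2 | 1⟩
  • {4,5}:  v_{4} + v_{5} = v_{1} — sig = ⟨2 | 1⟩
  • {4,6}:  v_{4} + v_{6} = v_{5} — sig = ⟨2 | 1⟩
  • {5,7}:  v_{5} + v_{7} = v_{6} — sig = ⟨2 | 1⟩
  • {6,7}:  v_{6} + v_{7} = v_{2} — sig = ⟨2 | 1⟩
  • {6,8}:  v_{6} + v_{8} = v_{4} — sig = ⟨2 | 1⟩
  • {1,2}:  v_{1} + v_{2} = v_{5} + v_{6} — sig = ⟨2 | 1 1⟩
  • {2,3}:  v_{2} + v_{3} = 2·v_{5} + v_{6} — sig = ⟨2 | 1 2⟩
  • {3,8}:  v_{3} + v_{8} = v_{1} + 2·v_{4} — sig = ⟨2 | 1 2⟩
  • {1,6}:  v_{1} + v_{6} = 2·v_{5} — sig = ⟨2 | 2⟩
  • {2,5}:  v_{2} + v_{5} = 2·v_{6} — sig = ⟨2 | 2⟩
  • {3,4}:  v_{3} + v_{4} = 2·v_{1} — sig = ⟨2 | 2⟩
  • {3,7}:  v_{3} + v_{7} = 2·v_{5} — sig = ⟨2 | 2⟩
  • {5,8}:  v_{5} + v_{8} = 2·v_{4} — sig = ⟨2 | 2⟩
  • {1,8}:  v_{1} + v_{8} = 3·v_{4} — sig = ⟨2 | 3⟩
  • {3,6}:  v_{3} + v_{6} = 3·v_{5} — sig = ⟨2 | 3⟩

Hence PRS(X_Σ) =
[⟨2 | 0⟩, ⟨2 | 0⟩, ⟨2 | 1⟩, ⟨2 | 1⟩, ⟨2 | 1⟩, ⟨2 | 1⟩, ⟨2 | 1⟩, ⟨2 | 1⟩, ⟨2 | 1⟩, ⟨2 | 1⟩, ⟨2 | 1 1⟩, ⟨2 | 1 2⟩, ⟨2 | 1 2⟩, ⟨2 | 2⟩, ⟨2 | 2⟩, ⟨2 | 2⟩, ⟨2 | 2⟩, ⟨2 | 2⟩, ⟨2 | 3⟩, ⟨2 | 3⟩]


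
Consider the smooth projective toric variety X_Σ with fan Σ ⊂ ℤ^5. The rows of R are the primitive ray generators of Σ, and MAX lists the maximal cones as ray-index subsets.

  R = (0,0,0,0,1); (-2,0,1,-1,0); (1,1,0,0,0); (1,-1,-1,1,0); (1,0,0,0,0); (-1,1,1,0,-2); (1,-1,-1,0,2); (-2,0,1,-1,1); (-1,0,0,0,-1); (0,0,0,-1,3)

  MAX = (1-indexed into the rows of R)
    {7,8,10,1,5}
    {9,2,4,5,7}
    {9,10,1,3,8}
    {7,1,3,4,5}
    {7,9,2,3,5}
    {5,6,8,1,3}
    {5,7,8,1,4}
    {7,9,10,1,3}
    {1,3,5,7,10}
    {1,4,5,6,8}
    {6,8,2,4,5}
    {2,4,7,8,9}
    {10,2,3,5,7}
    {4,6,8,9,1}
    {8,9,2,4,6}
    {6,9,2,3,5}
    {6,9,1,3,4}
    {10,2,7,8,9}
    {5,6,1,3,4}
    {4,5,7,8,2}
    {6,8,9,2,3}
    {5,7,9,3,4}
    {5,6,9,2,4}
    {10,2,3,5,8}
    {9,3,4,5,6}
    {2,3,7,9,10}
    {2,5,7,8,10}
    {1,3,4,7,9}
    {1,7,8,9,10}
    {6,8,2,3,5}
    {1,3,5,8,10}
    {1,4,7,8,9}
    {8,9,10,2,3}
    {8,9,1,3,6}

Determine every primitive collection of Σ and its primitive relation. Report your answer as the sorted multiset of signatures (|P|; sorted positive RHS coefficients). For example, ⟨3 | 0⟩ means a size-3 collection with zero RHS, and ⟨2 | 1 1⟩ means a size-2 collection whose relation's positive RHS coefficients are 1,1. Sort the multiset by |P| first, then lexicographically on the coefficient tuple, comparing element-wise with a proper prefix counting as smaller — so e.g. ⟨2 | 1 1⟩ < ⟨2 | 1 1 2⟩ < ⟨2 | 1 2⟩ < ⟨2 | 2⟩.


10 minimal non-faces of Δ(Σ) (on 10 rays):

  {6,7}:  v_{6} + v_{7} = 0 ; sig = ⟨2 | 0⟩
  {1,2}:  v_{1} + v_{2} = v_{8} ; sig = ⟨2 | 1⟩
  {4,10}:  v_{4} + v_{10} = v_{1} + v_{7} ; sig = ⟨2 | 1 1⟩
  {6,10}:  v_{6} + v_{10} = v_{3} + v_{8} ; sig = ⟨2 | 1 1⟩
  {1,5,9}:  v_{1} + v_{5} + v_{9} = 0 ; sig = ⟨3 | 0⟩
  {2,3,4}:  v_{2} + v_{3} + v_{4} = 0 ; sig = ⟨3 | 0⟩
  {3,4,8}:  v_{3} + v_{4} + v_{8} = v_{1} ; sig = ⟨3 | 1⟩
  {3,7,8}:  v_{3} + v_{7} + v_{8} = v_{10} ; sig = ⟨3 | 1⟩
  {5,8,9}:  v_{5} + v_{8} + v_{9} = v_{2} ; sig = ⟨3 | 1⟩
  {5,9,10}:  v_{5} + v_{9} + v_{10} = v_{2} + v_{3} + v_{7} ; sig = ⟨3 | 1 1 1⟩

so the primitive-relation signature multiset is
[⟨2 | 0⟩, ⟨2 | 1⟩, ⟨2 | 1 1⟩, ⟨2 | 1 1⟩, ⟨3 | 0⟩, ⟨3 | 0⟩, ⟨3 | 1⟩, ⟨3 | 1⟩, ⟨3 | 1⟩, ⟨3 | 1 1 1⟩]


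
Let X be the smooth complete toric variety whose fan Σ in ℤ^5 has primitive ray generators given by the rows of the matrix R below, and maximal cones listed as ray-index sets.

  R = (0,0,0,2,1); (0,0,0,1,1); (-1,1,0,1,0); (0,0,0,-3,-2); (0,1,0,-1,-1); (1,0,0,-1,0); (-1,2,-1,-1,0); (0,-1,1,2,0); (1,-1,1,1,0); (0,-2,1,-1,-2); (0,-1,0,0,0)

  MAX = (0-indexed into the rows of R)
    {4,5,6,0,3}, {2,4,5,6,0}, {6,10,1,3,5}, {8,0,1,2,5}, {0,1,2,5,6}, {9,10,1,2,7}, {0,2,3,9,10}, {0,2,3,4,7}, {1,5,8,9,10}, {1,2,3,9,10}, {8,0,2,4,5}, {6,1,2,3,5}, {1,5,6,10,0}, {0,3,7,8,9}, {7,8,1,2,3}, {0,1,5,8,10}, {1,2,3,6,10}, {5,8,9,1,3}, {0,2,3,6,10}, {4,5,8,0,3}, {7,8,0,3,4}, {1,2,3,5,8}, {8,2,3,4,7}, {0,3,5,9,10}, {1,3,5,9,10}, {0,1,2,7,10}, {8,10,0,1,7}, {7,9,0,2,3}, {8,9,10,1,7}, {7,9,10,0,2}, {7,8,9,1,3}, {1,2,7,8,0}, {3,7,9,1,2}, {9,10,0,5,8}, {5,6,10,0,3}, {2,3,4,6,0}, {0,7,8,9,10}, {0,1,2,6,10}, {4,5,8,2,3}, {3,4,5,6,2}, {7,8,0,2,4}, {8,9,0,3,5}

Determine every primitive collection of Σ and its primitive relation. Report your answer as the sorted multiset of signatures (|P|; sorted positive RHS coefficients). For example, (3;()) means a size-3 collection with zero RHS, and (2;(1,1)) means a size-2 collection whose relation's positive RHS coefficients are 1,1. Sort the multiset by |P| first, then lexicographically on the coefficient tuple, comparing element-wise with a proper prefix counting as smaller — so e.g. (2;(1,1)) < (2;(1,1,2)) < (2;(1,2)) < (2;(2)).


Minimal non-faces — 17 found among 11 rays, 42 max cones:

  {5,7}:  v_{5} + v_{7} = v_{8} — sig = (2;(1))
  {6,7}:  v_{6} + v_{7} = v_{2} — sig = (2;(1))
  {1,4}:  v_{1} + v_{4} = v_{2} + v_{5} — sig = (2;(1,1))
  {4,10}:  v_{4} + v_{10} = v_{0} + v_{3} — sig = (2;(1,1))
  {6,8}:  v_{6} + v_{8} = v_{2} + v_{5} — sig = (2;(1,1))
  {6,9}:  v_{6} + v_{9} = v_{2} + v_{3} + v_{10} — sig = (2;(1,1,1))
  {4,9}:  v_{4} + v_{9} = v_{0} + 2·v_{3} + v_{7} — sig = (2;(1,1,2))
  {0,1,3}:  v_{0} + v_{1} + v_{3} = 0 — sig = (3;())
  {2,5,10}:  v_{2} + v_{5} + v_{10} = 0 — sig = (3;())
  {2,8,10}:  v_{2} + v_{8} + v_{10} = v_{7} — sig = (3;(1))
  {3,7,10}:  v_{3} + v_{7} + v_{10} = v_{9} — sig = (3;(1))
  {0,1,9}:  v_{0} + v_{1} + v_{9} = v_{7} + v_{10} — sig = (3;(1,1))
  {2,5,9}:  v_{2} + v_{5} + v_{9} = v_{3} + v_{7} — sig = (3;(1,1))
  {3,8,10}:  v_{3} + v_{8} + v_{10} = v_{5} + v_{9} — sig = (3;(1,1))
  {2,8,9}:  v_{2} + v_{8} + v_{9} = v_{3} + 2·v_{7} — sig = (3;(1,2))
  {0,2,3,5}:  v_{0} + v_{2} + v_{3} + v_{5} = v_{4} — sig = (4;(1))
  {0,2,3,8}:  v_{0} + v_{2} + v_{3} + v_{8} = v_{4} + v_{7} — sig = (4;(1,1))

Sorted signature multiset PRS(X):
{ (2;(1)) ×2,  (2;(1,1)) ×3,  (2;(1,1,1)),  (2;(1,1,2)),  (3;()) ×2,  (3;(1)) ×2,  (3;(1,1)) ×3,  (3;(1,2)),  (4;(1)),  (4;(1,1)) }


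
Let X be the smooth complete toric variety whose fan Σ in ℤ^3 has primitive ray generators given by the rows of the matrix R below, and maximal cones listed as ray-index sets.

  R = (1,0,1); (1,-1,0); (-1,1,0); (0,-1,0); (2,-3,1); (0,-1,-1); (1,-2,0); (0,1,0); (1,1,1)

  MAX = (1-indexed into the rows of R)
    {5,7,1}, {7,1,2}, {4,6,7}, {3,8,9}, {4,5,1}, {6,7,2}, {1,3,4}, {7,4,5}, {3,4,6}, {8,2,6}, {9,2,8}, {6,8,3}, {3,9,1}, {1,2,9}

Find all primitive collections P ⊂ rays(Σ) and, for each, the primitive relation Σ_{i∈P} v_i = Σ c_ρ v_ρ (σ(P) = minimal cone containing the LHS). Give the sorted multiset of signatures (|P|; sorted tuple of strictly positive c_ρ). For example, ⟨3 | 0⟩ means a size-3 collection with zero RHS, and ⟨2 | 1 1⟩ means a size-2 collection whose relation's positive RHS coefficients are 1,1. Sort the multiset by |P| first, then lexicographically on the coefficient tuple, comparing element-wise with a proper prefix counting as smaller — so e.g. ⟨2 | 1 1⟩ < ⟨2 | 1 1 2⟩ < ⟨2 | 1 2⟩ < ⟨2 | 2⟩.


The 16 primitive collections of Σ (r=9, n=3):

  • {2,3}:  v_{2} + v_{3} = 0  ⇒ sig = ⟨2 | 0⟩
  • {4,8}:  v_{4} + v_{8} = 0  ⇒ sig = ⟨2 | 0⟩
  • {1,6}:  v_{1} + v_{6} = v_{2}  ⇒ sig = ⟨2 | 1⟩
  • {1,8}:  v_{1} + v_{8} = v_{9}  ⇒ sig = ⟨2 | 1⟩
  • {2,4}:  v_{2} + v_{4} = v_{7}  ⇒ sig = ⟨2 | 1⟩
  • {3,7}:  v_{3} + v_{7} = v_{4}  ⇒ sig = ⟨2 | 1⟩
  • {4,9}:  v_{4} + v_{9} = v_{1}  ⇒ sig = ⟨2 | 1⟩
  • {7,8}:  v_{7} + v_{8} = v_{2}  ⇒ sig = ⟨2 | 1⟩
  • {5,8}:  v_{5} + v_{8} = v_{1} + v_{7}  ⇒ sig = ⟨2 | 1 1⟩
  • {6,9}:  v_{6} + v_{9} = v_{2} + v_{8}  ⇒ sig = ⟨2 | 1 1⟩
  • {7,9}:  v_{7} + v_{9} = v_{1} + v_{2}  ⇒ sig = ⟨2 | 1 1⟩
  • {2,5}:  v_{2} + v_{5} = v_{1} + 2·v_{7}  ⇒ sig = ⟨2 | 1 2⟩
  • {3,5}:  v_{3} + v_{5} = v_{1} + 2·v_{4}  ⇒ sig = ⟨2 | 1 2⟩
  • {5,9}:  v_{5} + v_{9} = 2·v_{1} + v_{7}  ⇒ sig = ⟨2 | 1 2⟩
  • {5,6}:  v_{5} + v_{6} = 2·v_{7}  ⇒ sig = ⟨2 | 2⟩
  • {1,4,7}:  v_{1} + v_{4} + v_{7} = v_{5}  ⇒ sig = ⟨3 | 1⟩

so the primitive-relation signature multiset is
    ⟨2 | 0⟩
    ⟨2 | 0⟩
    ⟨2 | 1⟩
    ⟨2 | 1⟩
    ⟨2 | 1⟩
    ⟨2 | 1⟩
    ⟨2 | 1⟩
    ⟨2 | 1⟩
    ⟨2 | 1 1⟩
    ⟨2 | 1 1⟩
    ⟨2 | 1 1⟩
    ⟨2 | 1 2⟩
    ⟨2 | 1 2⟩
    ⟨2 | 1 2⟩
    ⟨2 | 2⟩
    ⟨3 | 1⟩


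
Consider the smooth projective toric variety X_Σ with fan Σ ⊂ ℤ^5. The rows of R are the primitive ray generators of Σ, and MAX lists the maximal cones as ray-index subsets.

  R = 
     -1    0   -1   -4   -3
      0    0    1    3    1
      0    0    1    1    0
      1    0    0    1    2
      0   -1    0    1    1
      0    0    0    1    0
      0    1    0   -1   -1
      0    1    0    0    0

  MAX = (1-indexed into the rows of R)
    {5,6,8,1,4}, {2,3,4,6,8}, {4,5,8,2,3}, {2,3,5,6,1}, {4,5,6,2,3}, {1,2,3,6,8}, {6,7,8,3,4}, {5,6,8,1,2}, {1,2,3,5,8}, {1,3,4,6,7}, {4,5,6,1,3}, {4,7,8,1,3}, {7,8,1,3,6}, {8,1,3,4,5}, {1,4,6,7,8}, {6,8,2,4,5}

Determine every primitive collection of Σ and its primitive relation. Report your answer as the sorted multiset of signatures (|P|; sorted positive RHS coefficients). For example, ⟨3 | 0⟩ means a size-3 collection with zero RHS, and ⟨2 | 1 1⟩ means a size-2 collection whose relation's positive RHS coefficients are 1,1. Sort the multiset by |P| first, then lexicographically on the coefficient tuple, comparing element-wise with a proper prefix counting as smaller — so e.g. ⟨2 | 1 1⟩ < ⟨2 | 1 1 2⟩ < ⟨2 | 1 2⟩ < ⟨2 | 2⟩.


5 collections generate NE(X_Σ); each relation:

  • {5,7}:  v_{5} + v_{7} = 0  ⇒ sig = ⟨2 | 0⟩
  • {2,7}:  v_{2} + v_{7} = v_{3} + v_{6} + v_{8}  ⇒ sig = ⟨2 | 1 1 1⟩
  • {1,2,4}:  v_{1} + v_{2} + v_{4} = 0  ⇒ sig = ⟨3 | 0⟩
  • {3,5,6,8}:  v_{3} + v_{5} + v_{6} + v_{8} = v_{2}  ⇒ sig = ⟨4 | 1⟩
  • {1,3,4,6,8}:  v_{1} + v_{3} + v_{4} + v_{6} + v_{8} = v_{7}  ⇒ sig = ⟨5 | 1⟩

Sorted signature multiset PRS(X):
[⟨2 | 0⟩, ⟨2 | 1 1 1⟩, ⟨3 | 0⟩, ⟨4 | 1⟩, ⟨5 | 1⟩]


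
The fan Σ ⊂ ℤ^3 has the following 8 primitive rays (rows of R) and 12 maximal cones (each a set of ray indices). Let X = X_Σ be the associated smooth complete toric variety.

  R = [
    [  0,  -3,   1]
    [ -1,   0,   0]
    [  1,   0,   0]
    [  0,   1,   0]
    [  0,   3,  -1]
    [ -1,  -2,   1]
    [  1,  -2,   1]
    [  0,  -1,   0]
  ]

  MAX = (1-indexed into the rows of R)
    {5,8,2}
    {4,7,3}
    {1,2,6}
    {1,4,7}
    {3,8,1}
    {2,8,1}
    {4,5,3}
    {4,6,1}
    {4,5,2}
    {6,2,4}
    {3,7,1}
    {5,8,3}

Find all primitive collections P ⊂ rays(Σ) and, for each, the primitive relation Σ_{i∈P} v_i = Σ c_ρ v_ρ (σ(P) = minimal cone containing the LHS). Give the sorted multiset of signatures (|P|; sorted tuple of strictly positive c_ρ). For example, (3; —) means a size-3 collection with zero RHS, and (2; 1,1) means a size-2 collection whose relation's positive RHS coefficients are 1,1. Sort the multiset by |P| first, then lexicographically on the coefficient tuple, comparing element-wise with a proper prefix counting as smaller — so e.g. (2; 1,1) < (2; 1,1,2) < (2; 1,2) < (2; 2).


12 minimal non-faces of Δ(Σ) (on 8 rays):

  {1,5}:  v_{1} + v_{5} = 0  so sig = (2; —)
  {2,3}:  v_{2} + v_{3} = 0  so sig = (2; —)
  {4,8}:  v_{4} + v_{8} = 0  so sig = (2; —)
  {2,7}:  v_{2} + v_{7} = v_{1} + v_{4}  so sig = (2; 1,1)
  {3,6}:  v_{3} + v_{6} = v_{1} + v_{4}  so sig = (2; 1,1)
  {5,6}:  v_{5} + v_{6} = v_{2} + v_{4}  so sig = (2; 1,1)
  {5,7}:  v_{5} + v_{7} = v_{3} + v_{4}  so sig = (2; 1,1)
  {6,8}:  v_{6} + v_{8} = v_{1} + v_{2}  so sig = (2; 1,1)
  {7,8}:  v_{7} + v_{8} = v_{1} + v_{3}  so sig = (2; 1,1)
  {6,7}:  v_{6} + v_{7} = 2·v_{1} + 2·v_{4}  so sig = (2; 2,2)
  {1,2,4}:  v_{1} + v_{2} + v_{4} = v_{6}  so sig = (3; 1)
  {1,3,4}:  v_{1} + v_{3} + v_{4} = v_{7}  so sig = (3; 1)

Signatures (|P|; sorted positive RHS coefficients), sorted:
    |P|=2: 10 collections, coeffs (), (), (), (1,1), (1,1), (1,1), (1,1), (1,1), (1,1), (2,2)
    |P|=3: 2 collections, coeffs (1), (1)


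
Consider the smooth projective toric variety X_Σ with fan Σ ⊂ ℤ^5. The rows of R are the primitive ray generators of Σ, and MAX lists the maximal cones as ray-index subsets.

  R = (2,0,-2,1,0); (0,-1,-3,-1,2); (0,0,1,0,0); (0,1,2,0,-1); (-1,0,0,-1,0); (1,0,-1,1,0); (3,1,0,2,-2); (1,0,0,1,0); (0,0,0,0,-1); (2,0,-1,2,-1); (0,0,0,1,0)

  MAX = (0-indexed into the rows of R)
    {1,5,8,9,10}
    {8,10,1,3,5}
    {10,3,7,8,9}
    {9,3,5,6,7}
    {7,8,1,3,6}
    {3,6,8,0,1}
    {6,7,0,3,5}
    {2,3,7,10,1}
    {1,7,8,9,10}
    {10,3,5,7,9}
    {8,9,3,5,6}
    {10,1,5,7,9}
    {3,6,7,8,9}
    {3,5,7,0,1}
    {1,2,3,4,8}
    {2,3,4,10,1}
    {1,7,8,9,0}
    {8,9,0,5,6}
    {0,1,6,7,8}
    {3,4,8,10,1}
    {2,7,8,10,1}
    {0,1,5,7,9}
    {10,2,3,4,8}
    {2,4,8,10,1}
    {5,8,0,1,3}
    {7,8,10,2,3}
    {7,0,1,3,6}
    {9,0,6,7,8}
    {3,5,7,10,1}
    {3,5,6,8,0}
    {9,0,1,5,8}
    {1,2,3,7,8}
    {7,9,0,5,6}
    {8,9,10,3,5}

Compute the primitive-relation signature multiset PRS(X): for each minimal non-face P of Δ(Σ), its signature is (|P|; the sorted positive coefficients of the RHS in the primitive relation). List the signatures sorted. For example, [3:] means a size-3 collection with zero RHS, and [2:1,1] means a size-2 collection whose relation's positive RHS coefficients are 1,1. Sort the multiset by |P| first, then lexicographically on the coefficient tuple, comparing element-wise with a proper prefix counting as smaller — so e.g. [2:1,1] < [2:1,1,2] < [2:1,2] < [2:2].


Δ(Σ) — 11 vertices, 19 min non-faces:

  P={4,7}:  v_{4} + v_{7} = 0 — sig = [2:]
  P={2,5}:  v_{2} + v_{5} = v_{7} — sig = [2:1]
  P={4,9}:  v_{4} + v_{9} = v_{5} + v_{8} — sig = [2:1,1]
  P={4,6}:  v_{4} + v_{6} = v_{0} + v_{3} + v_{8} — sig = [2:1,1,1]
  P={6,10}:  v_{6} + v_{10} = v_{3} + v_{5} + v_{9} — sig = [2:1,1,1]
  P={0,4}:  v_{0} + v_{4} = v_{1} + v_{3} + v_{5} + v_{8} — sig = [2:1,1,1,1]
  P={4,5}:  v_{4} + v_{5} = v_{1} + v_{3} + v_{8} + v_{10} — sig = [2:1,1,1,1]
  P={0,2}:  v_{0} + v_{2} = v_{1} + v_{3} + 2·v_{7} + v_{8} — sig = [2:1,1,1,2]
  P={2,9}:  v_{2} + v_{9} = 2·v_{7} + v_{8} — sig = [2:1,2]
  P={2,6}:  v_{2} + v_{6} = v_{1} + 2·v_{3} + 3·v_{7} + 2·v_{8} — sig = [2:1,2,2,3]
  P={0,10}:  v_{0} + v_{10} = 2·v_{5} — sig = [2:2]
  P={1,3,9}:  v_{1} + v_{3} + v_{9} = v_{0} — sig = [3:1]
  P={5,7,8}:  v_{5} + v_{7} + v_{8} = v_{9} — sig = [3:1]
  P={0,3,9}:  v_{0} + v_{3} + v_{9} = v_{5} + v_{6} — sig = [3:1,1]
  P={1,6,9}:  v_{1} + v_{6} + v_{9} = 2·v_{0} + v_{7} + v_{8} — sig = [3:1,1,2]
  P={1,5,6}:  v_{1} + v_{5} + v_{6} = 2·v_{0} — sig = [3:2]
  P={0,3,7,8}:  v_{0} + v_{3} + v_{7} + v_{8} = v_{6} — sig = [4:1]
  P={1,2,3,8,10}:  v_{1} + v_{2} + v_{3} + v_{8} + v_{10} = 0 — sig = [5:]
  P={1,3,7,8,10}:  v_{1} + v_{3} + v_{7} + v_{8} + v_{10} = v_{5} — sig = [5:1]

so the primitive-relation signature multiset is
    |P|=2: 11 collections, coeffs (), (1), (1,1), (1,1,1), (1,1,1), (1,1,1,1), (1,1,1,1), (1,1,1,2), (1,2), (1,2,2,3), (2)
    |P|=3: 5 collections, coeffs (1), (1), (1,1), (1,1,2), (2)
    |P|=4: 1 collection, coeffs (1)
    |P|=5: 2 collections, coeffs (), (1)


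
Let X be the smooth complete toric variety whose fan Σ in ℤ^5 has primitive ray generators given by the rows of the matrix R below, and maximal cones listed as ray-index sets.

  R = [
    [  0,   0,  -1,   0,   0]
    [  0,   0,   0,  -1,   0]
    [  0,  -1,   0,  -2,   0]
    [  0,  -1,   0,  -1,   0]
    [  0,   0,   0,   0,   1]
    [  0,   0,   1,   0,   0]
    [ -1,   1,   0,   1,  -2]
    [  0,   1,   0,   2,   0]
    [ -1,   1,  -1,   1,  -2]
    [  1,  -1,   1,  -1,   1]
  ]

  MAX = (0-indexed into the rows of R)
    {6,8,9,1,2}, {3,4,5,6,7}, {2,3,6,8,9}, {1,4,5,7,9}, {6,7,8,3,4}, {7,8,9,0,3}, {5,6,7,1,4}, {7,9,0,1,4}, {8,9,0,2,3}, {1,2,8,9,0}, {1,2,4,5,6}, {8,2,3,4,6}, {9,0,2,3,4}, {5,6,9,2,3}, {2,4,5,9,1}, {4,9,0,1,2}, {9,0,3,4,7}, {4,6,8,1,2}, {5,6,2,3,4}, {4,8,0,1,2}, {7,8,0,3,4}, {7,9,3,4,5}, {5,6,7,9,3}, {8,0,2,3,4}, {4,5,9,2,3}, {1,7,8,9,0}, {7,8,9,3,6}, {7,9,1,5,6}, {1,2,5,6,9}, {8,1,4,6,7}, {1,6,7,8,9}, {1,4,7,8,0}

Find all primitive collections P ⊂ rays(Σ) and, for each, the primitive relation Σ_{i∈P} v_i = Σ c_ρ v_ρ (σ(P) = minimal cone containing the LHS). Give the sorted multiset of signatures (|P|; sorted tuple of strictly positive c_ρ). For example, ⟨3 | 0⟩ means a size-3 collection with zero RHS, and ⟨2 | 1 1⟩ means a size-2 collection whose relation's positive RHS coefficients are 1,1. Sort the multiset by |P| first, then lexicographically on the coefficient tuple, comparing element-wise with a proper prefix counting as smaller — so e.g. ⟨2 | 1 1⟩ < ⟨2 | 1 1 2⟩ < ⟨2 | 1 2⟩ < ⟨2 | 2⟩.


7 collections generate NE(X_Σ); each relation:

  P={0,5}:  v_{0} + v_{5} = 0 ; sig = ⟨2 | 0⟩
  P={2,7}:  v_{2} + v_{7} = 0 ; sig = ⟨2 | 0⟩
  P={0,6}:  v_{0} + v_{6} = v_{8} ; sig = ⟨2 | 1⟩
  P={1,3}:  v_{1} + v_{3} = v_{2} ; sig = ⟨2 | 1⟩
  P={5,8}:  v_{5} + v_{8} = v_{6} ; sig = ⟨2 | 1⟩
  P={4,8,9}:  v_{4} + v_{8} + v_{9} = 0 ; sig = ⟨3 | 0⟩
  P={4,6,9}:  v_{4} + v_{6} + v_{9} = v_{5} ; sig = ⟨3 | 1⟩

Sorted signature multiset PRS(X):
    |P|=2: 5 collections, coeffs (), (), (1), (1), (1)
    |P|=3: 2 collections, coeffs (), (1)


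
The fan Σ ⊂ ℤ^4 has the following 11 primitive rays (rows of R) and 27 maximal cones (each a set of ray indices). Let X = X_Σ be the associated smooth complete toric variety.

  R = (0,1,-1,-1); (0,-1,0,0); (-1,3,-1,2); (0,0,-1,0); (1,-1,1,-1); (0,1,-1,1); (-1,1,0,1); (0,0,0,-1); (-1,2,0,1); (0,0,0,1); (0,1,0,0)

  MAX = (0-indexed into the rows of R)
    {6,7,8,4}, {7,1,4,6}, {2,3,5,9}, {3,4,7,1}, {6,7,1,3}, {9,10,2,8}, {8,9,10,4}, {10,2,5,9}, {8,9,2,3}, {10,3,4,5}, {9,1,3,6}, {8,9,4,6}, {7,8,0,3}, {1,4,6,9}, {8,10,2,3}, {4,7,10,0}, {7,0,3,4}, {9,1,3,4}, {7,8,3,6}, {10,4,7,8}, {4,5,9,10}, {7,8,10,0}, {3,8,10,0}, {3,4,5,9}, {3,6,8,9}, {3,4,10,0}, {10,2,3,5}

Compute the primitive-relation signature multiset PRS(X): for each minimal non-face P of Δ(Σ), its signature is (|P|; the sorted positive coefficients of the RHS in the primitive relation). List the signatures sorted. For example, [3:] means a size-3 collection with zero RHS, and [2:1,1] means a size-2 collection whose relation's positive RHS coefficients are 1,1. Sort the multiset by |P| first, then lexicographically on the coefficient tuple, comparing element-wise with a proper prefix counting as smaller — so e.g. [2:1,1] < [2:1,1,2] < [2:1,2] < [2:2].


|primitive collections| = 22. Relations:

  • {1,10}:  v_{1} + v_{10} = 0  →  sig = [2:]
  • {7,9}:  v_{7} + v_{9} = 0  →  sig = [2:]
  • {1,8}:  v_{1} + v_{8} = v_{6}  →  sig = [2:1]
  • {5,8}:  v_{5} + v_{8} = v_{2}  →  sig = [2:1]
  • {6,10}:  v_{6} + v_{10} = v_{8}  →  sig = [2:1]
  • {0,1}:  v_{0} + v_{1} = v_{3} + v_{7}  →  sig = [2:1,1]
  • {0,9}:  v_{0} + v_{9} = v_{3} + v_{10}  →  sig = [2:1,1]
  • {1,5}:  v_{1} + v_{5} = v_{3} + v_{9}  →  sig = [2:1,1]
  • {5,7}:  v_{5} + v_{7} = v_{3} + v_{10}  →  sig = [2:1,1]
  • {0,6}:  v_{0} + v_{6} = v_{3} + v_{7} + v_{8}  →  sig = [2:1,1,1]
  • {1,2}:  v_{1} + v_{2} = v_{3} + v_{8} + v_{9}  →  sig = [2:1,1,1]
  • {2,7}:  v_{2} + v_{7} = v_{3} + v_{8} + v_{10}  →  sig = [2:1,1,1]
  • {5,6}:  v_{5} + v_{6} = v_{3} + v_{8} + v_{9}  →  sig = [2:1,1,1]
  • {2,6}:  v_{2} + v_{6} = v_{3} + 2·v_{8} + v_{9}  →  sig = [2:1,1,2]
  • {2,4}:  v_{2} + v_{4} = v_{9} + 2·v_{10}  →  sig = [2:1,2]
  • {0,2}:  v_{0} + v_{2} = 2·v_{3} + v_{8} + 2·v_{10}  →  sig = [2:1,2,2]
  • {0,5}:  v_{0} + v_{5} = 2·v_{3} + 2·v_{10}  →  sig = [2:2,2]
  • {3,4,6}:  v_{3} + v_{4} + v_{6} = 0  →  sig = [3:]
  • {3,4,8}:  v_{3} + v_{4} + v_{8} = v_{10}  →  sig = [3:1]
  • {3,7,10}:  v_{3} + v_{7} + v_{10} = v_{0}  →  sig = [3:1]
  • {3,9,10}:  v_{3} + v_{9} + v_{10} = v_{5}  →  sig = [3:1]
  • {0,4,8}:  v_{0} + v_{4} + v_{8} = v_{7} + 2·v_{10}  →  sig = [3:1,2]

so the primitive-relation signature multiset is
    |P|=2: 17 collections, coeffs (), (), (1), (1), (1), (1,1), (1,1), (1,1), (1,1), (1,1,1), (1,1,1), (1,1,1), (1,1,1), (1,1,2), (1,2), (1,2,2), (2,2)
    |P|=3: 5 collections, coeffs (), (1), (1), (1), (1,2)
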